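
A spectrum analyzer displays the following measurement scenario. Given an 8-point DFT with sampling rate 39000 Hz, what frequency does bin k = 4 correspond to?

The frequency of DFT bin k is: f_k = k * f_s / N
f_4 = 4 * 39000 / 8 = 19500 Hz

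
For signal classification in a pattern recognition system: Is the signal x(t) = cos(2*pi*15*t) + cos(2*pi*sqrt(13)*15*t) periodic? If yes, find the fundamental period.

f1 = 15 Hz, f2 = 15*sqrt(13) Hz
Ratio f2/f1 = sqrt(13), which is irrational.
Since the frequency ratio is irrational, no common period exists.
The signal is not periodic.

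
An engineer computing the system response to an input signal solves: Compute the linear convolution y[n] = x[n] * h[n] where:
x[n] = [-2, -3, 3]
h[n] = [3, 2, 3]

y[n] = sum_k x[k]*h[n-k]. Output length = len(x) + len(h) - 1 = 3 + 3 - 1 = 5.
y[0] = -2*3 = -6
y[1] = -3*3 + -2*2 = -13
y[2] = 3*3 + -3*2 + -2*3 = -3
y[3] = 3*2 + -3*3 = -3
y[4] = 3*3 = 9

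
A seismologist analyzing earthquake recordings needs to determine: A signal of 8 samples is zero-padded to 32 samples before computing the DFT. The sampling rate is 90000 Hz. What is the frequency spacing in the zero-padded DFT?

Original DFT: N = 8, resolution = f_s/N = 90000/8 = 11250 Hz
Zero-padded DFT: N = 32, resolution = f_s/N = 90000/32 = 5625/2 Hz
Zero-padding interpolates the spectrum (finer frequency grid)
but does NOT improve the true spectral resolution (ability to resolve close frequencies).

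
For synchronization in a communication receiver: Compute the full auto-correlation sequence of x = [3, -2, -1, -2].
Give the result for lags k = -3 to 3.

r_xx[k] = sum_m x[m]*x[m+k], indexed from 0, for k = -3 to 3:
  r_xx[-3] = x[3]*x[0] = -6
  r_xx[-2] = x[2]*x[0] + x[3]*x[1] = 1
  r_xx[-1] = x[1]*x[0] + x[2]*x[1] + x[3]*x[2] = -2
  r_xx[0] = x[0]*x[0] + x[1]*x[1] + x[2]*x[2] + x[3]*x[3] = 18
  r_xx[1] = x[0]*x[1] + x[1]*x[2] + x[2]*x[3] = -2
  r_xx[2] = x[0]*x[2] + x[1]*x[3] = 1
  r_xx[3] = x[0]*x[3] = -6
r_xx = [-6, 1, -2, 18, -2, 1, -6]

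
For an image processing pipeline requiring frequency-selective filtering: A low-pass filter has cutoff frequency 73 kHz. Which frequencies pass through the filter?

A low-pass filter passes all frequencies below the cutoff frequency 73 kHz and attenuates higher frequencies.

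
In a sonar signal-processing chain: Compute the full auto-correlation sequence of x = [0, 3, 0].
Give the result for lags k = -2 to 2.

r_xx[k] = sum_m x[m]*x[m+k], indexed from 0, for k = -2 to 2:
  r_xx[-2] = x[2]*x[0] = 0
  r_xx[-1] = x[1]*x[0] + x[2]*x[1] = 0
  r_xx[0] = x[0]*x[0] + x[1]*x[1] + x[2]*x[2] = 9
  r_xx[1] = x[0]*x[1] + x[1]*x[2] = 0
  r_xx[2] = x[0]*x[2] = 0
r_xx = [0, 0, 9, 0, 0]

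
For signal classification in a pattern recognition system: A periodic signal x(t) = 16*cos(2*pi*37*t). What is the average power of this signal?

Average power of A*cos(wt) is A^2/2.
P = 16^2 / 2 = 256/2 = 128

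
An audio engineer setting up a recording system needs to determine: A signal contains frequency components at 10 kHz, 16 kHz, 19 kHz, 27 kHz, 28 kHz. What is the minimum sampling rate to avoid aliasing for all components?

The highest frequency component is f_max = 28 kHz.
Nyquist rate = 2 * f_max = 2 * 28 kHz = 56 kHz.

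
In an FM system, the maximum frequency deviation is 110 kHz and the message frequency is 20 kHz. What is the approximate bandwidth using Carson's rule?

Carson's rule: BW = 2*(delta_f + f_m)
= 2*(110 + 20) kHz = 260 kHz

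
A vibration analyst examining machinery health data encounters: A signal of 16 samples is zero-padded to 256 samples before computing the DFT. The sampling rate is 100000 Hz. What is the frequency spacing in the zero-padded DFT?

Original DFT: N = 16, resolution = f_s/N = 100000/16 = 6250 Hz
Zero-padded DFT: N = 256, resolution = f_s/N = 100000/256 = 3125/8 Hz
Zero-padding interpolates the spectrum (finer frequency grid)
but does NOT improve the true spectral resolution (ability to resolve close frequencies).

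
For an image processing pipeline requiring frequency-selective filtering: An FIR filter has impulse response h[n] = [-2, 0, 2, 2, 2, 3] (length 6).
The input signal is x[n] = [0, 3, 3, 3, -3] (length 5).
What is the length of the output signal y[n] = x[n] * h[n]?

For linear convolution, the output length is:
len(y) = len(x) + len(h) - 1 = 5 + 6 - 1 = 10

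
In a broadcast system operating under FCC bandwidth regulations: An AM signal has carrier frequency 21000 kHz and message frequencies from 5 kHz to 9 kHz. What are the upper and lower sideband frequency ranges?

Upper sideband (USB) = fc + [fm_low, fm_high] = 21000 + [5, 9] = [21005, 21009] kHz
Lower sideband (LSB) = fc - [fm_high, fm_low] = 21000 - [9, 5] = [20991, 20995] kHz
Total occupied spectrum: 20991 kHz to 21009 kHz (plus carrier at 21000 kHz)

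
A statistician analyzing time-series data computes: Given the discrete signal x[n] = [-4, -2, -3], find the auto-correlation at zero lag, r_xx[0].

The auto-correlation at zero lag r_xx[0] equals the signal energy.
r_xx[0] = sum of x[n]^2 = (-4)^2 + (-2)^2 + (-3)^2
= 16 + 4 + 9 = 29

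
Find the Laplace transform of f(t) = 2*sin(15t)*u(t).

Standard pair: sin(wt)*u(t) <-> w/(s^2+w^2)
With w = 15: L{2*sin(15t)*u(t)} = 30/(s^2+225)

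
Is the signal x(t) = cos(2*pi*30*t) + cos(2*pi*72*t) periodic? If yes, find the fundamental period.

f1 = 30 Hz, f2 = 72 Hz
Period T1 = 1/30, T2 = 1/72
Ratio T1/T2 = 72/30, which is rational.
The signal is periodic with fundamental period T = 1/GCD(30,72) = 1/6 s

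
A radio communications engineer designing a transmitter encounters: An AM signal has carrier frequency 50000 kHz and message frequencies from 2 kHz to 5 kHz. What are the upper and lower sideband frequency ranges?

Upper sideband (USB) = fc + [fm_low, fm_high] = 50000 + [2, 5] = [50002, 50005] kHz
Lower sideband (LSB) = fc - [fm_high, fm_low] = 50000 - [5, 2] = [49995, 49998] kHz
Total occupied spectrum: 49995 kHz to 50005 kHz (plus carrier at 50000 kHz)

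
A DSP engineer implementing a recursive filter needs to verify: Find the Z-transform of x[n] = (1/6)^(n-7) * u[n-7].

Time-shifting property: if X(z) = Z{x[n]}, then Z{x[n-d]} = z^(-d) * X(z)
X(z) = z/(z - 1/6) for x[n] = (1/6)^n * u[n]
Z{x[n-7]} = z^(-7) * z/(z - 1/6) = z^(-6)/(z - 1/6)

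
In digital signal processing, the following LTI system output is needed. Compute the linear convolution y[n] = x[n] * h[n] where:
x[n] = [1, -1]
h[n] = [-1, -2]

y[n] = sum_k x[k]*h[n-k]. Output length = len(x) + len(h) - 1 = 2 + 2 - 1 = 3.
y[0] = 1*-1 = -1
y[1] = -1*-1 + 1*-2 = -1
y[2] = -1*-2 = 2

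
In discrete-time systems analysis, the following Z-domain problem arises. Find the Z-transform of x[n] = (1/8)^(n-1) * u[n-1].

Time-shifting property: if X(z) = Z{x[n]}, then Z{x[n-d]} = z^(-d) * X(z)
X(z) = z/(z - 1/8) for x[n] = (1/8)^n * u[n]
Z{x[n-1]} = z^(-1) * z/(z - 1/8) = 1/(z - 1/8)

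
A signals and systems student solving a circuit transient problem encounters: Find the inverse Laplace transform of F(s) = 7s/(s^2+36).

Standard pair: s/(s^2+w^2) <-> cos(wt)*u(t)
With k=7, w=6: f(t) = 7*cos(6t)*u(t)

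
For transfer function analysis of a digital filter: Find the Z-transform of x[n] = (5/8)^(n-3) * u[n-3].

Time-shifting property: if X(z) = Z{x[n]}, then Z{x[n-d]} = z^(-d) * X(z)
X(z) = z/(z - 5/8) for x[n] = (5/8)^n * u[n]
Z{x[n-3]} = z^(-3) * z/(z - 5/8) = z^(-2)/(z - 5/8)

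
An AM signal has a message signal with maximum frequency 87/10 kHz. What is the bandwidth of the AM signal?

In AM (double-sideband), the bandwidth is twice the message frequency.
BW = 2 * f_m = 2 * 87/10 kHz = 87/5 kHz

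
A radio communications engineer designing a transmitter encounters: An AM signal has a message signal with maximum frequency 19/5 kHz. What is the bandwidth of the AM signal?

In AM (double-sideband), the bandwidth is twice the message frequency.
BW = 2 * f_m = 2 * 19/5 kHz = 38/5 kHz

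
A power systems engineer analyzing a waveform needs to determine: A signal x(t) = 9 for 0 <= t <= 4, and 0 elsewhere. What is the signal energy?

Energy = integral of |x(t)|^2 dt over the signal duration
= 9^2 * 4 = 81 * 4 = 324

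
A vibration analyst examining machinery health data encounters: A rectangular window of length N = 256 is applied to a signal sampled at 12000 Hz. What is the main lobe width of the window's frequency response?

For a rectangular window of length N,
the main lobe width in frequency is 2*f_s/N.
= 2*12000/256 = 375/4 Hz
This determines the minimum frequency separation for resolving two sinusoids.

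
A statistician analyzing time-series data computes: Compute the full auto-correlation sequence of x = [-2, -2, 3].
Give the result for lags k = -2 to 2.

r_xx[k] = sum_m x[m]*x[m+k], indexed from 0, for k = -2 to 2:
  r_xx[-2] = x[2]*x[0] = -6
  r_xx[-1] = x[1]*x[0] + x[2]*x[1] = -2
  r_xx[0] = x[0]*x[0] + x[1]*x[1] + x[2]*x[2] = 17
  r_xx[1] = x[0]*x[1] + x[1]*x[2] = -2
  r_xx[2] = x[0]*x[2] = -6
r_xx = [-6, -2, 17, -2, -6]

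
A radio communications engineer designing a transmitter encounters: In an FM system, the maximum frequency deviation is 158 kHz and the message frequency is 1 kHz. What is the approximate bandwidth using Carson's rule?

Carson's rule: BW = 2*(delta_f + f_m)
= 2*(158 + 1) kHz = 318 kHz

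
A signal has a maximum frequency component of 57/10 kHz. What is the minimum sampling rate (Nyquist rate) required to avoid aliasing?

By the Nyquist-Shannon sampling theorem,
the minimum sampling rate (Nyquist rate) must be at least 2 * f_max.
Nyquist rate = 2 * 57/10 kHz = 57/5 kHz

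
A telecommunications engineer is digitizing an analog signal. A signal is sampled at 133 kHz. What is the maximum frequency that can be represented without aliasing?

The maximum frequency that can be represented without aliasing
is the Nyquist frequency: f_max = f_s / 2 = 133 kHz / 2 = 133/2 kHz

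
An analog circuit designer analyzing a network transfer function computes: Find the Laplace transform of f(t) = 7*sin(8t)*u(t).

Standard pair: sin(wt)*u(t) <-> w/(s^2+w^2)
With w = 8: L{7*sin(8t)*u(t)} = 56/(s^2+64)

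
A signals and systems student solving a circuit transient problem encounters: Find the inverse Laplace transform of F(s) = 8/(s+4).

Standard pair: k/(s+a) <-> k*e^(-at)*u(t)
With k=8, a=4: f(t) = 8*e^(-4t)*u(t)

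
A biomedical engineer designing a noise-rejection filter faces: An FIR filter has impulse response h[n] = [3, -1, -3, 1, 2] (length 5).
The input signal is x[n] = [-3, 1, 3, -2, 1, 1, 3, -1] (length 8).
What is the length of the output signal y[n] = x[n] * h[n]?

For linear convolution, the output length is:
len(y) = len(x) + len(h) - 1 = 8 + 5 - 1 = 12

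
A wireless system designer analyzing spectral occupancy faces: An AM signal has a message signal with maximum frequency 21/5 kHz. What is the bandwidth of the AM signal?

In AM (double-sideband), the bandwidth is twice the message frequency.
BW = 2 * f_m = 2 * 21/5 kHz = 42/5 kHz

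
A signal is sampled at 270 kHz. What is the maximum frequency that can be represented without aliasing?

The maximum frequency that can be represented without aliasing
is the Nyquist frequency: f_max = f_s / 2 = 270 kHz / 2 = 135 kHz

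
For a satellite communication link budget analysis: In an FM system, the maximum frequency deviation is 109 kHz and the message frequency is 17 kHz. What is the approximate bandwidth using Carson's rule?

Carson's rule: BW = 2*(delta_f + f_m)
= 2*(109 + 17) kHz = 252 kHz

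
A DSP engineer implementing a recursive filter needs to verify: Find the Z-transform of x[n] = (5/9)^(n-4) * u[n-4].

Time-shifting property: if X(z) = Z{x[n]}, then Z{x[n-d]} = z^(-d) * X(z)
X(z) = z/(z - 5/9) for x[n] = (5/9)^n * u[n]
Z{x[n-4]} = z^(-4) * z/(z - 5/9) = z^(-3)/(z - 5/9)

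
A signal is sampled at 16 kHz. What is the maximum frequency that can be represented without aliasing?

The maximum frequency that can be represented without aliasing
is the Nyquist frequency: f_max = f_s / 2 = 16 kHz / 2 = 8 kHz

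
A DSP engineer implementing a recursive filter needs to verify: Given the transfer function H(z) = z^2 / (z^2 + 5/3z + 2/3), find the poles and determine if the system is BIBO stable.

Poles are roots of the denominator: z^2 + 5/3z + 2/3 = 0.
Quadratic formula: z = [-(5/3) +/- sqrt((5/3)^2 - 4*(2/3))] / 2
Discriminant = 25/9 - 8/3 = 1/9; sqrt = 1/3.
z = (-5/3 +/- 1/3) / 2 => z = -2/3 or z = -1.
|p1| = 1, |p2| = 2/3.
For BIBO stability, all poles must lie inside the unit circle (|p| < 1).
System is UNSTABLE since at least one |p| >= 1.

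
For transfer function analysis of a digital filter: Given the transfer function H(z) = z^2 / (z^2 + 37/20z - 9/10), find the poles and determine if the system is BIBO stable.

Poles are roots of the denominator: z^2 + 37/20z - 9/10 = 0.
Quadratic formula: z = [-(37/20) +/- sqrt((37/20)^2 - 4*(-9/10))] / 2
Discriminant = 1369/400 + 18/5 = 2809/400; sqrt = 53/20.
z = (-37/20 +/- 53/20) / 2 => z = 2/5 or z = -9/4.
|p1| = 9/4, |p2| = 2/5.
For BIBO stability, all poles must lie inside the unit circle (|p| < 1).
System is UNSTABLE since at least one |p| >= 1.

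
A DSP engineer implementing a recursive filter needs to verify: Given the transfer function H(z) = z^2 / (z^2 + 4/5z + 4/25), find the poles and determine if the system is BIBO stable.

Poles are roots of the denominator: z^2 + 4/5z + 4/25 = 0.
Quadratic formula: z = [-(4/5) +/- sqrt((4/5)^2 - 4*(4/25))] / 2
Discriminant = 16/25 - 16/25 = 0; sqrt = 0.
z = (-4/5 +/- 0) / 2 = -2/5 (repeated root).
|p1| = 2/5, |p2| = 2/5.
For BIBO stability, all poles must lie inside the unit circle (|p| < 1).
System is STABLE since both |p| < 1.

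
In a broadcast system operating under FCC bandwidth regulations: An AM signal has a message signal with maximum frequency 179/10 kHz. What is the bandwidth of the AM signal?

In AM (double-sideband), the bandwidth is twice the message frequency.
BW = 2 * f_m = 2 * 179/10 kHz = 179/5 kHz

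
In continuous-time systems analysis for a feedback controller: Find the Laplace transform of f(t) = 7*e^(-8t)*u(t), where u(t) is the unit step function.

Standard Laplace transform pair:
e^(-at)*u(t) <-> 1/(s+a)
With a = 8: L{7*e^(-8t)*u(t)} = 7/(s+8), ROC: Re(s) > -8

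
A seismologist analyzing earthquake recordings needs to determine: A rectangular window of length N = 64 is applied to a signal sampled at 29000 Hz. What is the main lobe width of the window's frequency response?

For a rectangular window of length N,
the main lobe width in frequency is 2*f_s/N.
= 2*29000/64 = 3625/4 Hz
This determines the minimum frequency separation for resolving two sinusoids.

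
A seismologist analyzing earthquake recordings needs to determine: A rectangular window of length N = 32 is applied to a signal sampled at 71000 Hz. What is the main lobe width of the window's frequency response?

For a rectangular window of length N,
the main lobe width in frequency is 2*f_s/N.
= 2*71000/32 = 8875/2 Hz
This determines the minimum frequency separation for resolving two sinusoids.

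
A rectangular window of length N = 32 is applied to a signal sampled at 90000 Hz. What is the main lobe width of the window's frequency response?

For a rectangular window of length N,
the main lobe width in frequency is 2*f_s/N.
= 2*90000/32 = 5625 Hz
This determines the minimum frequency separation for resolving two sinusoids.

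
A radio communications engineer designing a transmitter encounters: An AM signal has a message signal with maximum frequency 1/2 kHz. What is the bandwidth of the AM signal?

In AM (double-sideband), the bandwidth is twice the message frequency.
BW = 2 * f_m = 2 * 1/2 kHz = 1 kHz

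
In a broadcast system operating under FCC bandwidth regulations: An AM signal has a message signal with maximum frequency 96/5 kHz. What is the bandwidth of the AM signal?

In AM (double-sideband), the bandwidth is twice the message frequency.
BW = 2 * f_m = 2 * 96/5 kHz = 192/5 kHz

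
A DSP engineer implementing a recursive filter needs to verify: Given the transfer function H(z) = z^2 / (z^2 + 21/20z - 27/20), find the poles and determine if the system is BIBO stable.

Poles are roots of the denominator: z^2 + 21/20z - 27/20 = 0.
Quadratic formula: z = [-(21/20) +/- sqrt((21/20)^2 - 4*(-27/20))] / 2
Discriminant = 441/400 + 27/5 = 2601/400; sqrt = 51/20.
z = (-21/20 +/- 51/20) / 2 => z = 3/4 or z = -9/5.
|p1| = 9/5, |p2| = 3/4.
For BIBO stability, all poles must lie inside the unit circle (|p| < 1).
System is UNSTABLE since at least one |p| >= 1.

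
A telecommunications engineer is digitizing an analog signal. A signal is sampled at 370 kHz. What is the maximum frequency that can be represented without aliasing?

The maximum frequency that can be represented without aliasing
is the Nyquist frequency: f_max = f_s / 2 = 370 kHz / 2 = 185 kHz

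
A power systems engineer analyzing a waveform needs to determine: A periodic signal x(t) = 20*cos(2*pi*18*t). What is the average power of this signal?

Average power of A*cos(wt) is A^2/2.
P = 20^2 / 2 = 400/2 = 200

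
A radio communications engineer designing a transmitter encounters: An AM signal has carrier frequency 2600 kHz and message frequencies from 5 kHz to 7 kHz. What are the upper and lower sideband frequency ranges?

Upper sideband (USB) = fc + [fm_low, fm_high] = 2600 + [5, 7] = [2605, 2607] kHz
Lower sideband (LSB) = fc - [fm_high, fm_low] = 2600 - [7, 5] = [2593, 2595] kHz
Total occupied spectrum: 2593 kHz to 2607 kHz (plus carrier at 2600 kHz)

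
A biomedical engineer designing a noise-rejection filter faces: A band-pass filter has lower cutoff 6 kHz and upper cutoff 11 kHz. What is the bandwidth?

Bandwidth = f_high - f_low
= 11 kHz - 6 kHz = 5 kHz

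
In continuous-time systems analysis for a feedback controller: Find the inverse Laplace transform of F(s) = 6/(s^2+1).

Standard pair: w/(s^2+w^2) <-> sin(wt)*u(t)
Recognize w^2 = 1, so w = 1; numerator 6 = 6*1.
f(t) = 6*sin(t)*u(t)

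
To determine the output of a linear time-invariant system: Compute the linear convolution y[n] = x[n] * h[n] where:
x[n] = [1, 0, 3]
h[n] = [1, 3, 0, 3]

y[n] = sum_k x[k]*h[n-k]. Output length = len(x) + len(h) - 1 = 3 + 4 - 1 = 6.
y[0] = 1*1 = 1
y[1] = 0*1 + 1*3 = 3
y[2] = 3*1 + 0*3 + 1*0 = 3
y[3] = 3*3 + 0*0 + 1*3 = 12
y[4] = 3*0 + 0*3 = 0
y[5] = 3*3 = 9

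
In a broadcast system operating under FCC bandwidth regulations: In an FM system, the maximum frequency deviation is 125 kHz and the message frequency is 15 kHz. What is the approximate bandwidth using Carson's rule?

Carson's rule: BW = 2*(delta_f + f_m)
= 2*(125 + 15) kHz = 280 kHz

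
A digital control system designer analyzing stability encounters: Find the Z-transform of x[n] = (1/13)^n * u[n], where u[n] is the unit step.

The Z-transform of a^n * u[n] is z/(z-a) for |z| > |a|.
Here a = 1/13, so X(z) = z/(z - (1/13)) = 13z/(13z - 1)
ROC: |z| > 1/13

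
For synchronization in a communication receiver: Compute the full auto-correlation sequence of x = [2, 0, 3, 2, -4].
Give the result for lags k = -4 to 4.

r_xx[k] = sum_m x[m]*x[m+k], indexed from 0, for k = -4 to 4:
  r_xx[-4] = x[4]*x[0] = -8
  r_xx[-3] = x[3]*x[0] + x[4]*x[1] = 4
  r_xx[-2] = x[2]*x[0] + x[3]*x[1] + x[4]*x[2] = -6
  r_xx[-1] = x[1]*x[0] + x[2]*x[1] + x[3]*x[2] + x[4]*x[3] = -2
  r_xx[0] = x[0]*x[0] + x[1]*x[1] + x[2]*x[2] + x[3]*x[3] + x[4]*x[4] = 33
  r_xx[1] = x[0]*x[1] + x[1]*x[2] + x[2]*x[3] + x[3]*x[4] = -2
  r_xx[2] = x[0]*x[2] + x[1]*x[3] + x[2]*x[4] = -6
  r_xx[3] = x[0]*x[3] + x[1]*x[4] = 4
  r_xx[4] = x[0]*x[4] = -8
r_xx = [-8, 4, -6, -2, 33, -2, -6, 4, -8]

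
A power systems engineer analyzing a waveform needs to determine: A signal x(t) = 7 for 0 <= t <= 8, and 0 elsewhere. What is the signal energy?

Energy = integral of |x(t)|^2 dt over the signal duration
= 7^2 * 8 = 49 * 8 = 392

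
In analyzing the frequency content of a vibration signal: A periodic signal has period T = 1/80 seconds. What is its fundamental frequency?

The fundamental frequency is the reciprocal of the period.
f = 1/T = 1/(1/80) = 80 Hz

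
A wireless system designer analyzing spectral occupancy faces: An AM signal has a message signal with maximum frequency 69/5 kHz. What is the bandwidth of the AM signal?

In AM (double-sideband), the bandwidth is twice the message frequency.
BW = 2 * f_m = 2 * 69/5 kHz = 138/5 kHz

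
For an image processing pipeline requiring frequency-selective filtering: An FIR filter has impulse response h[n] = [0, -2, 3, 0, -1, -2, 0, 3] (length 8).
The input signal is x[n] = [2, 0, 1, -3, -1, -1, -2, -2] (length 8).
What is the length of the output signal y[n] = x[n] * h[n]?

For linear convolution, the output length is:
len(y) = len(x) + len(h) - 1 = 8 + 8 - 1 = 15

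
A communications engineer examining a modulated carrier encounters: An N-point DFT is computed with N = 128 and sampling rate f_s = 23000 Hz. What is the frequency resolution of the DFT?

DFT frequency resolution = f_s / N
= 23000 / 128 = 2875/16 Hz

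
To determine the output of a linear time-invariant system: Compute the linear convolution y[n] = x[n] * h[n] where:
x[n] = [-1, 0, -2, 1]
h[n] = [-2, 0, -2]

y[n] = sum_k x[k]*h[n-k]. Output length = len(x) + len(h) - 1 = 4 + 3 - 1 = 6.
y[0] = -1*-2 = 2
y[1] = 0*-2 + -1*0 = 0
y[2] = -2*-2 + 0*0 + -1*-2 = 6
y[3] = 1*-2 + -2*0 + 0*-2 = -2
y[4] = 1*0 + -2*-2 = 4
y[5] = 1*-2 = -2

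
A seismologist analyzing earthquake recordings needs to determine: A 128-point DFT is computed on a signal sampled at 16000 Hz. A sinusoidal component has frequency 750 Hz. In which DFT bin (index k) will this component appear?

DFT frequency resolution = f_s/N = 16000/128 = 125 Hz
Bin index k = f_signal / resolution = 750 / 125 = 6
The signal frequency 750 Hz falls in DFT bin k = 6.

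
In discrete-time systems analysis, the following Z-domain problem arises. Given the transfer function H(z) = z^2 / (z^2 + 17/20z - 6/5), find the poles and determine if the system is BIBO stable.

Poles are roots of the denominator: z^2 + 17/20z - 6/5 = 0.
Quadratic formula: z = [-(17/20) +/- sqrt((17/20)^2 - 4*(-6/5))] / 2
Discriminant = 289/400 + 24/5 = 2209/400; sqrt = 47/20.
z = (-17/20 +/- 47/20) / 2 => z = 3/4 or z = -8/5.
|p1| = 8/5, |p2| = 3/4.
For BIBO stability, all poles must lie inside the unit circle (|p| < 1).
System is UNSTABLE since at least one |p| >= 1.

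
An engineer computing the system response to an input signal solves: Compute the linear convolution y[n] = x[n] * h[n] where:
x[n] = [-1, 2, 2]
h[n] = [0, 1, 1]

y[n] = sum_k x[k]*h[n-k]. Output length = len(x) + len(h) - 1 = 3 + 3 - 1 = 5.
y[0] = -1*0 = 0
y[1] = 2*0 + -1*1 = -1
y[2] = 2*0 + 2*1 + -1*1 = 1
y[3] = 2*1 + 2*1 = 4
y[4] = 2*1 = 2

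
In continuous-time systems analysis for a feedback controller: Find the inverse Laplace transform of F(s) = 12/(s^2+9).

Standard pair: w/(s^2+w^2) <-> sin(wt)*u(t)
Recognize w^2 = 9, so w = 3; numerator 12 = 4*3.
f(t) = 4*sin(3t)*u(t)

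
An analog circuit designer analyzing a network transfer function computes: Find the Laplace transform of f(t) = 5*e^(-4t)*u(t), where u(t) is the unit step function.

Standard Laplace transform pair:
e^(-at)*u(t) <-> 1/(s+a)
With a = 4: L{5*e^(-4t)*u(t)} = 5/(s+4), ROC: Re(s) > -4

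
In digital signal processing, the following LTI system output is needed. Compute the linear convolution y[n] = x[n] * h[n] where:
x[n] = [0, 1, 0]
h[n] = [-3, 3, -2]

y[n] = sum_k x[k]*h[n-k]. Output length = len(x) + len(h) - 1 = 3 + 3 - 1 = 5.
y[0] = 0*-3 = 0
y[1] = 1*-3 + 0*3 = -3
y[2] = 0*-3 + 1*3 + 0*-2 = 3
y[3] = 0*3 + 1*-2 = -2
y[4] = 0*-2 = 0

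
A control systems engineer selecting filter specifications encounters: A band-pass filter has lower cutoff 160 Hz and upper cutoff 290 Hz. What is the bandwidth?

Bandwidth = f_high - f_low
= 290 Hz - 160 Hz = 130 Hz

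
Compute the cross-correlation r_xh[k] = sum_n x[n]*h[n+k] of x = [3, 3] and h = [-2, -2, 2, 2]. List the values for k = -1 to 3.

Both sequences indexed from 0 and zero outside their support.
Lags with overlap: k = -1 to 3.
  r_xh[-1] = x[1]*h[0] = -6
  r_xh[0] = x[0]*h[0] + x[1]*h[1] = -12
  r_xh[1] = x[0]*h[1] + x[1]*h[2] = 0
  r_xh[2] = x[0]*h[2] + x[1]*h[3] = 12
  r_xh[3] = x[0]*h[3] = 6
r_xh = [-6, -12, 0, 12, 6] (for k = -1, ..., 3)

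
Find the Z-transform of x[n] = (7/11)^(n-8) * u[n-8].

Time-shifting property: if X(z) = Z{x[n]}, then Z{x[n-d]} = z^(-d) * X(z)
X(z) = z/(z - 7/11) for x[n] = (7/11)^n * u[n]
Z{x[n-8]} = z^(-8) * z/(z - 7/11) = z^(-7)/(z - 7/11)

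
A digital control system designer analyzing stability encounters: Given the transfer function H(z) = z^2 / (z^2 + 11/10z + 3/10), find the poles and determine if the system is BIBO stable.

Poles are roots of the denominator: z^2 + 11/10z + 3/10 = 0.
Quadratic formula: z = [-(11/10) +/- sqrt((11/10)^2 - 4*(3/10))] / 2
Discriminant = 121/100 - 6/5 = 1/100; sqrt = 1/10.
z = (-11/10 +/- 1/10) / 2 => z = -1/2 or z = -3/5.
|p1| = 1/2, |p2| = 3/5.
For BIBO stability, all poles must lie inside the unit circle (|p| < 1).
System is STABLE since both |p| < 1.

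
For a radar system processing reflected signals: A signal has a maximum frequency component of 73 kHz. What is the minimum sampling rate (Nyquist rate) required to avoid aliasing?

By the Nyquist-Shannon sampling theorem,
the minimum sampling rate (Nyquist rate) must be at least 2 * f_max.
Nyquist rate = 2 * 73 kHz = 146 kHz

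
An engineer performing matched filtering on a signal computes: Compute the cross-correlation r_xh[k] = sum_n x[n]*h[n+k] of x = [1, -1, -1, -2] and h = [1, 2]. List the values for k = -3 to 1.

Both sequences indexed from 0 and zero outside their support.
Lags with overlap: k = -3 to 1.
  r_xh[-3] = x[3]*h[0] = -2
  r_xh[-2] = x[2]*h[0] + x[3]*h[1] = -5
  r_xh[-1] = x[1]*h[0] + x[2]*h[1] = -3
  r_xh[0] = x[0]*h[0] + x[1]*h[1] = -1
  r_xh[1] = x[0]*h[1] = 2
r_xh = [-2, -5, -3, -1, 2] (for k = -3, ..., 1)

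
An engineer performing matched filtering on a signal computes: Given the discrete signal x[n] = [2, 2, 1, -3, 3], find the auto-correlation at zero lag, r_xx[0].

The auto-correlation at zero lag r_xx[0] equals the signal energy.
r_xx[0] = sum of x[n]^2 = 2^2 + 2^2 + 1^2 + (-3)^2 + 3^2
= 4 + 4 + 1 + 9 + 9 = 27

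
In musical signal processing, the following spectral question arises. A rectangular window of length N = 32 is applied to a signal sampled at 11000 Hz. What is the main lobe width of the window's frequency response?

For a rectangular window of length N,
the main lobe width in frequency is 2*f_s/N.
= 2*11000/32 = 1375/2 Hz
This determines the minimum frequency separation for resolving two sinusoids.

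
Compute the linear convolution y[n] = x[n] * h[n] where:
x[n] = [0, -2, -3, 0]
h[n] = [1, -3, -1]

y[n] = sum_k x[k]*h[n-k]. Output length = len(x) + len(h) - 1 = 4 + 3 - 1 = 6.
y[0] = 0*1 = 0
y[1] = -2*1 + 0*-3 = -2
y[2] = -3*1 + -2*-3 + 0*-1 = 3
y[3] = 0*1 + -3*-3 + -2*-1 = 11
y[4] = 0*-3 + -3*-1 = 3
y[5] = 0*-1 = 0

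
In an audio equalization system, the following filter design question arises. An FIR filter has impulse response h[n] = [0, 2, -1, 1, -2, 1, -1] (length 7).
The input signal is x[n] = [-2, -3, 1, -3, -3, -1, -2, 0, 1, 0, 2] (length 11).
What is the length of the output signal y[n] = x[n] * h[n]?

For linear convolution, the output length is:
len(y) = len(x) + len(h) - 1 = 11 + 7 - 1 = 17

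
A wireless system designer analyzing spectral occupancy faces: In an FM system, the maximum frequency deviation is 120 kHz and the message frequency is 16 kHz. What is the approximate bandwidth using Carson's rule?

Carson's rule: BW = 2*(delta_f + f_m)
= 2*(120 + 16) kHz = 272 kHz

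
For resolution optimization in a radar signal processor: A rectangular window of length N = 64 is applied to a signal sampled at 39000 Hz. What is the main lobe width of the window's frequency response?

For a rectangular window of length N,
the main lobe width in frequency is 2*f_s/N.
= 2*39000/64 = 4875/4 Hz
This determines the minimum frequency separation for resolving two sinusoids.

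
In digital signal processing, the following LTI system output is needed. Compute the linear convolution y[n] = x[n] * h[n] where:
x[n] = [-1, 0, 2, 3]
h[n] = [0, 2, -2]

y[n] = sum_k x[k]*h[n-k]. Output length = len(x) + len(h) - 1 = 4 + 3 - 1 = 6.
y[0] = -1*0 = 0
y[1] = 0*0 + -1*2 = -2
y[2] = 2*0 + 0*2 + -1*-2 = 2
y[3] = 3*0 + 2*2 + 0*-2 = 4
y[4] = 3*2 + 2*-2 = 2
y[5] = 3*-2 = -6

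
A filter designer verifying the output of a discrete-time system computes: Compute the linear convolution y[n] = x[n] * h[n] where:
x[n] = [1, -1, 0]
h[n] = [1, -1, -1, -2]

y[n] = sum_k x[k]*h[n-k]. Output length = len(x) + len(h) - 1 = 3 + 4 - 1 = 6.
y[0] = 1*1 = 1
y[1] = -1*1 + 1*-1 = -2
y[2] = 0*1 + -1*-1 + 1*-1 = 0
y[3] = 0*-1 + -1*-1 + 1*-2 = -1
y[4] = 0*-1 + -1*-2 = 2
y[5] = 0*-2 = 0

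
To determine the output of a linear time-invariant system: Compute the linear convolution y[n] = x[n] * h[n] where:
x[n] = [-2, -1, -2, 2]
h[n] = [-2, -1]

y[n] = sum_k x[k]*h[n-k]. Output length = len(x) + len(h) - 1 = 4 + 2 - 1 = 5.
y[0] = -2*-2 = 4
y[1] = -1*-2 + -2*-1 = 4
y[2] = -2*-2 + -1*-1 = 5
y[3] = 2*-2 + -2*-1 = -2
y[4] = 2*-1 = -2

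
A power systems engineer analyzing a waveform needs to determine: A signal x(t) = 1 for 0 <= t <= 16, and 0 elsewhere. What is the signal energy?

Energy = integral of |x(t)|^2 dt over the signal duration
= 1^2 * 16 = 1 * 16 = 16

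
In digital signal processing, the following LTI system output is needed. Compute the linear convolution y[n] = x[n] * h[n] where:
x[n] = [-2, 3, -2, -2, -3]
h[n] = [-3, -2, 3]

y[n] = sum_k x[k]*h[n-k]. Output length = len(x) + len(h) - 1 = 5 + 3 - 1 = 7.
y[0] = -2*-3 = 6
y[1] = 3*-3 + -2*-2 = -5
y[2] = -2*-3 + 3*-2 + -2*3 = -6
y[3] = -2*-3 + -2*-2 + 3*3 = 19
y[4] = -3*-3 + -2*-2 + -2*3 = 7
y[5] = -3*-2 + -2*3 = 0
y[6] = -3*3 = -9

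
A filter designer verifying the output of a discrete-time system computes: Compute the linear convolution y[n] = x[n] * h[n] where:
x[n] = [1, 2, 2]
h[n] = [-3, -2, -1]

y[n] = sum_k x[k]*h[n-k]. Output length = len(x) + len(h) - 1 = 3 + 3 - 1 = 5.
y[0] = 1*-3 = -3
y[1] = 2*-3 + 1*-2 = -8
y[2] = 2*-3 + 2*-2 + 1*-1 = -11
y[3] = 2*-2 + 2*-1 = -6
y[4] = 2*-1 = -2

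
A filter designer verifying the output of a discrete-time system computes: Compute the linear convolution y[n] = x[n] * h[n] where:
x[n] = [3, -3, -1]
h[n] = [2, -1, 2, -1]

y[n] = sum_k x[k]*h[n-k]. Output length = len(x) + len(h) - 1 = 3 + 4 - 1 = 6.
y[0] = 3*2 = 6
y[1] = -3*2 + 3*-1 = -9
y[2] = -1*2 + -3*-1 + 3*2 = 7
y[3] = -1*-1 + -3*2 + 3*-1 = -8
y[4] = -1*2 + -3*-1 = 1
y[5] = -1*-1 = 1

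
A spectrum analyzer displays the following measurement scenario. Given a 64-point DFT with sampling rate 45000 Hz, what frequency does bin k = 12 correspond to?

The frequency of DFT bin k is: f_k = k * f_s / N
f_12 = 12 * 45000 / 64 = 16875/2 Hz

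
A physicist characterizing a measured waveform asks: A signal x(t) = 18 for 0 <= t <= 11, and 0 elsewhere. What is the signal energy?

Energy = integral of |x(t)|^2 dt over the signal duration
= 18^2 * 11 = 324 * 11 = 3564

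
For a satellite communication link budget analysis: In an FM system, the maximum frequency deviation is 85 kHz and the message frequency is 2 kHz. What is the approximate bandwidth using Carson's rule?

Carson's rule: BW = 2*(delta_f + f_m)
= 2*(85 + 2) kHz = 174 kHz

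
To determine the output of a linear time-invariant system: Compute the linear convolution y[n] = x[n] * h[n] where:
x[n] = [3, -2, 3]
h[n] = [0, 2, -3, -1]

y[n] = sum_k x[k]*h[n-k]. Output length = len(x) + len(h) - 1 = 3 + 4 - 1 = 6.
y[0] = 3*0 = 0
y[1] = -2*0 + 3*2 = 6
y[2] = 3*0 + -2*2 + 3*-3 = -13
y[3] = 3*2 + -2*-3 + 3*-1 = 9
y[4] = 3*-3 + -2*-1 = -7
y[5] = 3*-1 = -3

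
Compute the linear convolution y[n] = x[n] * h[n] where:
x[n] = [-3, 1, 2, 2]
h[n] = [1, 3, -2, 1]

y[n] = sum_k x[k]*h[n-k]. Output length = len(x) + len(h) - 1 = 4 + 4 - 1 = 7.
y[0] = -3*1 = -3
y[1] = 1*1 + -3*3 = -8
y[2] = 2*1 + 1*3 + -3*-2 = 11
y[3] = 2*1 + 2*3 + 1*-2 + -3*1 = 3
y[4] = 2*3 + 2*-2 + 1*1 = 3
y[5] = 2*-2 + 2*1 = -2
y[6] = 2*1 = 2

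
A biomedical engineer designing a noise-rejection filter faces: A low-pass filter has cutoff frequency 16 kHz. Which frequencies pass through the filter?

A low-pass filter passes all frequencies below the cutoff frequency 16 kHz and attenuates higher frequencies.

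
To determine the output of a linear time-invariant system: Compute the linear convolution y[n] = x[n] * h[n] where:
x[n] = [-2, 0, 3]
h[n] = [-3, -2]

y[n] = sum_k x[k]*h[n-k]. Output length = len(x) + len(h) - 1 = 3 + 2 - 1 = 4.
y[0] = -2*-3 = 6
y[1] = 0*-3 + -2*-2 = 4
y[2] = 3*-3 + 0*-2 = -9
y[3] = 3*-2 = -6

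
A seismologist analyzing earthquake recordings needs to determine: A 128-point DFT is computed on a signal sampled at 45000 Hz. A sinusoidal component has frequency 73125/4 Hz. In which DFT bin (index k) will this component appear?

DFT frequency resolution = f_s/N = 45000/128 = 5625/16 Hz
Bin index k = f_signal / resolution = 73125/4 / 5625/16 = 52
The signal frequency 73125/4 Hz falls in DFT bin k = 52.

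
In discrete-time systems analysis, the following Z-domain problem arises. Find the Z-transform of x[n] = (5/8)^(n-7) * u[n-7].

Time-shifting property: if X(z) = Z{x[n]}, then Z{x[n-d]} = z^(-d) * X(z)
X(z) = z/(z - 5/8) for x[n] = (5/8)^n * u[n]
Z{x[n-7]} = z^(-7) * z/(z - 5/8) = z^(-6)/(z - 5/8)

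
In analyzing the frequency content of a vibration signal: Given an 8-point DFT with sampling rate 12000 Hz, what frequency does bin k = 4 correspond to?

The frequency of DFT bin k is: f_k = k * f_s / N
f_4 = 4 * 12000 / 8 = 6000 Hz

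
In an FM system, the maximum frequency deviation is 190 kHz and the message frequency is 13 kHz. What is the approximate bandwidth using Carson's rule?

Carson's rule: BW = 2*(delta_f + f_m)
= 2*(190 + 13) kHz = 406 kHz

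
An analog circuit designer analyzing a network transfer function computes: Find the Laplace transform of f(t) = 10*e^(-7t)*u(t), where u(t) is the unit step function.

Standard Laplace transform pair:
e^(-at)*u(t) <-> 1/(s+a)
With a = 7: L{10*e^(-7t)*u(t)} = 10/(s+7), ROC: Re(s) > -7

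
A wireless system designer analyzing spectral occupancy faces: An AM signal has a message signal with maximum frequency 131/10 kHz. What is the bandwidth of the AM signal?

In AM (double-sideband), the bandwidth is twice the message frequency.
BW = 2 * f_m = 2 * 131/10 kHz = 131/5 kHz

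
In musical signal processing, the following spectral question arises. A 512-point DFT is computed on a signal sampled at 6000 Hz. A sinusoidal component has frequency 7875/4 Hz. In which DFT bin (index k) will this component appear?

DFT frequency resolution = f_s/N = 6000/512 = 375/32 Hz
Bin index k = f_signal / resolution = 7875/4 / 375/32 = 168
The signal frequency 7875/4 Hz falls in DFT bin k = 168.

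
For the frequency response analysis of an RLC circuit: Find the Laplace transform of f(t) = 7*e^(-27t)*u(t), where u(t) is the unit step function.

Standard Laplace transform pair:
e^(-at)*u(t) <-> 1/(s+a)
With a = 27: L{7*e^(-27t)*u(t)} = 7/(s+27), ROC: Re(s) > -27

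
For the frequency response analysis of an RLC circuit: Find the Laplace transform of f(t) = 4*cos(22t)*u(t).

Standard pair: cos(wt)*u(t) <-> s/(s^2+w^2)
With w = 22: L{4*cos(22t)*u(t)} = 4s/(s^2+484)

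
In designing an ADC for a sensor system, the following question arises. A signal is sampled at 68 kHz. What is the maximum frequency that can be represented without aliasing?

The maximum frequency that can be represented without aliasing
is the Nyquist frequency: f_max = f_s / 2 = 68 kHz / 2 = 34 kHz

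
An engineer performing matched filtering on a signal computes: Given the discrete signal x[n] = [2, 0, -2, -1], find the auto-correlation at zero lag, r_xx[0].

The auto-correlation at zero lag r_xx[0] equals the signal energy.
r_xx[0] = sum of x[n]^2 = 2^2 + 0^2 + (-2)^2 + (-1)^2
= 4 + 0 + 4 + 1 = 9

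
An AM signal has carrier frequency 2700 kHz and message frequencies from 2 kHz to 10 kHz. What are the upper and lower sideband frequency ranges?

Upper sideband (USB) = fc + [fm_low, fm_high] = 2700 + [2, 10] = [2702, 2710] kHz
Lower sideband (LSB) = fc - [fm_high, fm_low] = 2700 - [10, 2] = [2690, 2698] kHz
Total occupied spectrum: 2690 kHz to 2710 kHz (plus carrier at 2700 kHz)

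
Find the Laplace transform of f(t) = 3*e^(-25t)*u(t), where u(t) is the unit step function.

Standard Laplace transform pair:
e^(-at)*u(t) <-> 1/(s+a)
With a = 25: L{3*e^(-25t)*u(t)} = 3/(s+25), ROC: Re(s) > -25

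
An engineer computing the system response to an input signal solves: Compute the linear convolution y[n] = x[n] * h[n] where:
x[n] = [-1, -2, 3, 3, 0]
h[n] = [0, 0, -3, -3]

y[n] = sum_k x[k]*h[n-k]. Output length = len(x) + len(h) - 1 = 5 + 4 - 1 = 8.
y[0] = -1*0 = 0
y[1] = -2*0 + -1*0 = 0
y[2] = 3*0 + -2*0 + -1*-3 = 3
y[3] = 3*0 + 3*0 + -2*-3 + -1*-3 = 9
y[4] = 0*0 + 3*0 + 3*-3 + -2*-3 = -3
y[5] = 0*0 + 3*-3 + 3*-3 = -18
y[6] = 0*-3 + 3*-3 = -9
y[7] = 0*-3 = 0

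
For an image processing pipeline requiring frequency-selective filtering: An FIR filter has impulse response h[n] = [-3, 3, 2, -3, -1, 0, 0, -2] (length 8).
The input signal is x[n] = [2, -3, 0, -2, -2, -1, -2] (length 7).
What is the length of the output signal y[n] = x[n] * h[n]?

For linear convolution, the output length is:
len(y) = len(x) + len(h) - 1 = 7 + 8 - 1 = 14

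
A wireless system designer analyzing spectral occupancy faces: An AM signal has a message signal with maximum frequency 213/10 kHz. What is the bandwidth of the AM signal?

In AM (double-sideband), the bandwidth is twice the message frequency.
BW = 2 * f_m = 2 * 213/10 kHz = 213/5 kHz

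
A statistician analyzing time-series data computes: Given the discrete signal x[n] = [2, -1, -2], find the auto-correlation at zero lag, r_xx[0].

The auto-correlation at zero lag r_xx[0] equals the signal energy.
r_xx[0] = sum of x[n]^2 = 2^2 + (-1)^2 + (-2)^2
= 4 + 1 + 4 = 9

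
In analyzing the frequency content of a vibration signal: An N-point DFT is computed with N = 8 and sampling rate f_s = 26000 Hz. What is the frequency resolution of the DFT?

DFT frequency resolution = f_s / N
= 26000 / 8 = 3250 Hz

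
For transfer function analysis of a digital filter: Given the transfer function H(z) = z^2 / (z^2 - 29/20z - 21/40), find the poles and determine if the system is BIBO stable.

Poles are roots of the denominator: z^2 - 29/20z - 21/40 = 0.
Quadratic formula: z = [-(-29/20) +/- sqrt((-29/20)^2 - 4*(-21/40))] / 2
Discriminant = 841/400 + 21/10 = 1681/400; sqrt = 41/20.
z = (29/20 +/- 41/20) / 2 => z = 7/4 or z = -3/10.
|p1| = 7/4, |p2| = 3/10.
For BIBO stability, all poles must lie inside the unit circle (|p| < 1).
System is UNSTABLE since at least one |p| >= 1.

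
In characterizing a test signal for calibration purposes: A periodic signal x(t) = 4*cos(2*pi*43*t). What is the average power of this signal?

Average power of A*cos(wt) is A^2/2.
P = 4^2 / 2 = 16/2 = 8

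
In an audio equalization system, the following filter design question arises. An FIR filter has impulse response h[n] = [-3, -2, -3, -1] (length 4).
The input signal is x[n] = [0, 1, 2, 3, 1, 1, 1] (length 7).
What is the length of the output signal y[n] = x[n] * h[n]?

For linear convolution, the output length is:
len(y) = len(x) + len(h) - 1 = 7 + 4 - 1 = 10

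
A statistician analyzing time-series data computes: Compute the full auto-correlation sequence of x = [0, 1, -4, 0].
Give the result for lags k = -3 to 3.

r_xx[k] = sum_m x[m]*x[m+k], indexed from 0, for k = -3 to 3:
  r_xx[-3] = x[3]*x[0] = 0
  r_xx[-2] = x[2]*x[0] + x[3]*x[1] = 0
  r_xx[-1] = x[1]*x[0] + x[2]*x[1] + x[3]*x[2] = -4
  r_xx[0] = x[0]*x[0] + x[1]*x[1] + x[2]*x[2] + x[3]*x[3] = 17
  r_xx[1] = x[0]*x[1] + x[1]*x[2] + x[2]*x[3] = -4
  r_xx[2] = x[0]*x[2] + x[1]*x[3] = 0
  r_xx[3] = x[0]*x[3] = 0
r_xx = [0, 0, -4, 17, -4, 0, 0]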